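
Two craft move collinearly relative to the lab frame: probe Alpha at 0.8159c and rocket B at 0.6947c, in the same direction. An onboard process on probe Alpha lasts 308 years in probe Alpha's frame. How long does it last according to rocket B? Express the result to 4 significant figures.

320.8 years

Speed of probe Alpha in rocket B's frame: u = (v_A − v_B)/(1 − v_A v_B/c²) = (0.8159 − 0.6947)/(1 − 0.8159×0.6947) = 0.1212/0.43319427 = 0.27978; |u| = 0.27978c.
At |u| = 0.27978c, γ = (1 − 0.0782768)^(−1/2) = 1.0416.
Probe Alpha's interval is proper; time dilation gives Δt_B = γΔτ = 1.0416 × 308 years = 320.8 years.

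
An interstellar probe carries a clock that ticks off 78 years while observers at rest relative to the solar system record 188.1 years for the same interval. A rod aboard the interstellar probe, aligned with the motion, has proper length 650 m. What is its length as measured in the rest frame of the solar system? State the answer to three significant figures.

270 m

γ = Δt/Δτ = 188.1/78 = 2.41154.
The rod contracts by the same γ: 650 m / 2.41154 = 270 m.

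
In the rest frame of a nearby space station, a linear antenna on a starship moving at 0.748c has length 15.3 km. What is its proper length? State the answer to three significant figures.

β² = 0.559504, so γ = 1/√0.440496 = 1.5067.
Proper length: L₀ = γ·L = 1.5067 × 15.3 = 23.1 km.

23.1 km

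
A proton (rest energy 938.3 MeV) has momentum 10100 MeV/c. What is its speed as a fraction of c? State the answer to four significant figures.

βγ = pc/(mc²) = 10100/938.3 = 10.764.
Since γ² = 1 + (βγ)² = 116.864, γ = √116.864 = 10.8104, and β = (βγ)/γ = 10.764/10.8104 = 0.9957.

0.9957c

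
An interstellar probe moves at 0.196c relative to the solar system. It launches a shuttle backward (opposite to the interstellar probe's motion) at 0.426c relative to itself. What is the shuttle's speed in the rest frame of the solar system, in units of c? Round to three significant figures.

Relativistic velocity addition: u = (u' + v)/(1 + u'v/c²), with u' = −0.426c and v = 0.196c.
Numerator: −0.426 + 0.196 = −0.23. Denominator: 1 + (−0.426)(0.196) = 0.916504.
u = −0.23/0.916504 = −0.25095, so the speed is 0.251c.

0.251c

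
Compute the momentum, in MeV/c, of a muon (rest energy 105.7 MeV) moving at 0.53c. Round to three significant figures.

γ = 1/√(1 − β²) = 1/√(1 − 0.2809) = 1/√0.7191 = 1/0.847998 = 1.1792.
Momentum: p = γβ·mc = 1.1792 × 0.53 × 105.7 MeV/c = 66.1 MeV/c.

66.1 MeV/c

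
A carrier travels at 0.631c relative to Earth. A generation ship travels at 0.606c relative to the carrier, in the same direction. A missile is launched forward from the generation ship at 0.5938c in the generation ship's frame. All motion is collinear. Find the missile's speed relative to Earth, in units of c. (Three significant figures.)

0.972c

Compose velocities in two stages. Stage 1 (into S'): u₁ = (0.5938+0.606)/(1+0.5938×0.606) = 0.88231.
Stage 2 (into S): u = (0.88231+0.631)/(1+0.88231×0.631) = 0.9721, so the speed is 0.972c.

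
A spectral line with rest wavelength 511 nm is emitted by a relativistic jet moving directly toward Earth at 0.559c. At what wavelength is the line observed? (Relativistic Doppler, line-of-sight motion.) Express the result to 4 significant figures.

271.8 nm

Relativistic Doppler for wavelength: λ_obs = λ_src · √((1−β)/(1+β)).
With β = 0.559: factor = √(0.441/1.559) = 0.53186.
λ_obs = 511 × 0.53186 = 271.8 nm.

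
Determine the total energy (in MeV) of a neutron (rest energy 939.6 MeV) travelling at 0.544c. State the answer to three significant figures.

γ = 1/√(1 − β²) = 1/√(1 − 0.295936) = 1/√0.704064 = 1/0.839085 = 1.1918.
Total energy: E = γmc² = 1.1918 × 939.6 MeV = 1120 MeV.

1120 MeV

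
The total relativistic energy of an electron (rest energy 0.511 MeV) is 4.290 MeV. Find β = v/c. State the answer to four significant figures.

Total energy E = γmc² gives γ = 4.290/0.511 = 8.3953.
Hence β = √(1 − 1/γ²) = √(1 − 0.0141882) = √0.9858118 = 0.9929.

0.9929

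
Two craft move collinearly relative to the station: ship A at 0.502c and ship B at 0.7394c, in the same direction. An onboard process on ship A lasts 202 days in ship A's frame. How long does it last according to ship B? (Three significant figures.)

Transform ship A's velocity into ship B's frame: (0.502 − 0.7394)/(1 − 0.502·0.7394) = −0.2374/0.6288212, so the relative speed is 0.37753c.
At |u| = 0.37753c, γ = (1 − 0.142529)^(−1/2) = 1.0799.
The clock on ship A records proper time, so ship B measures Δt = γΔτ = 1.0799 × 202 = 218 days.

218 days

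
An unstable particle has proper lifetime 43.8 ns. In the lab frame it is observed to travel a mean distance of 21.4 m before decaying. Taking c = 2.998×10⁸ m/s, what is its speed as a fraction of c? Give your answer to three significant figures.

Let x = d/(cτ) = 21.40 m / (2.998×10⁸ m/s × 4.380×10^-8 s) = 1.6297. Since d = βγcτ, x = βγ = β/√(1−β²).
Solving: β² = x²/(1+x²) = 2.65592/3.65592 = 0.726471, so β = 0.852.

0.852c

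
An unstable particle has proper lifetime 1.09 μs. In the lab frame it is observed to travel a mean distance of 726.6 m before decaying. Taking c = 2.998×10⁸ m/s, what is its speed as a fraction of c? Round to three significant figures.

d = βγcτ ⇒ βγ = d/(cτ) = 726.6 m / (326.782 m) = 2.2235.
β = (βγ)/√(1+(βγ)²) = 2.2235/√5.94395 = 0.912.

0.912c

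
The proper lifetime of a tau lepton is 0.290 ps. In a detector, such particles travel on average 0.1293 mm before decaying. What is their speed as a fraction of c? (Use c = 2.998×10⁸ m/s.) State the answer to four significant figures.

0.8298c

d = βγcτ ⇒ βγ = d/(cτ) = 1.293×10^-4 m / (8.6942×10^-5 m) = 1.4872.
β = (βγ)/√(1+(βγ)²) = 1.4872/√3.21176 = 0.8298.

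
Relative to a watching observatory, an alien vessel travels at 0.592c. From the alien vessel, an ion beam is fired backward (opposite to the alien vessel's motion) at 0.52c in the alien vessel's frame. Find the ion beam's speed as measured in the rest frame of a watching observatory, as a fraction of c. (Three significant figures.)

Relativistic velocity addition: u = (u' + v)/(1 + u'v/c²), with u' = −0.52c and v = 0.592c.
Numerator: −0.52 + 0.592 = 0.072. Denominator: 1 + (−0.52)(0.592) = 0.69216.
u = 0.072/0.69216 = 0.10402, so the speed is 0.104c.

0.104c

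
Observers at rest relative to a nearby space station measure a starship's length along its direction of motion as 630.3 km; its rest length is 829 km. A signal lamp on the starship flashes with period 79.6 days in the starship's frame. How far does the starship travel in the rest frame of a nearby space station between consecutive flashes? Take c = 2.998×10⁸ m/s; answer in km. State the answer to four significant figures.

1.761×10^12 km

Length contraction gives γ = L₀/L = 829/630.3 = 1.31525.
β = √(1 − 1/γ²) = 0.64956. Lab-frame period = γτ = 1.31525×79.6 days = 104.69 days. Distance = βc × γτ = 0.64956 × 2.998×10⁸ m/s × 9045216 s = 1.7614×10^15 m = 1.761×10^12 km.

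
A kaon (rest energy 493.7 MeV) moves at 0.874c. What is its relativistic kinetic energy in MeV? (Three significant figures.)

β² = 0.763876, so γ = 1/√0.236124 = 2.0579.
Kinetic energy: K = (γ − 1)mc² = (2.0579 − 1) × 493.7 MeV = 1.0579 × 493.7 = 522 MeV.

522 MeV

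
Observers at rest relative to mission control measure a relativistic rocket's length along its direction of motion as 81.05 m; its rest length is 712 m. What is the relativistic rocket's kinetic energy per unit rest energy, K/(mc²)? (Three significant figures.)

7.78

From L = L₀/γ: γ = 712/81.05 = 8.7847.
Since K = (γ−1)mc², K/(mc²) = 8.7847 − 1 = 7.78.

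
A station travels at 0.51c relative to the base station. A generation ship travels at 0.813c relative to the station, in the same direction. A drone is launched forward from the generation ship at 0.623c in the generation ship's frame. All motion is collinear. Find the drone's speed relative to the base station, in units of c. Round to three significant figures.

0.985c

Apply u = (u'+v)/(1+u'v) twice. Drone in the station frame: (0.623+0.813)/(1+0.623·0.813) = 1.436/1.506499 = 0.9532c.
That velocity, transformed to the rest frame of the base station: (0.9532+0.51)/(1+0.9532·0.51) = 1.4632/1.486132 = 0.98457c.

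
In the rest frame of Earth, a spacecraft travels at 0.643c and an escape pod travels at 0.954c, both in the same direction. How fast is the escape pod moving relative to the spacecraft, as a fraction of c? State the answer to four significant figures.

Transform to the spacecraft's frame: u' = (u − v)/(1 − uv/c²).
u' = (0.954 − 0.643)/(1 − 0.954×0.643) = 0.311/0.386578 = 0.80449.
Speed in the spacecraft's frame: 0.8045c (in the same direction).

0.8045c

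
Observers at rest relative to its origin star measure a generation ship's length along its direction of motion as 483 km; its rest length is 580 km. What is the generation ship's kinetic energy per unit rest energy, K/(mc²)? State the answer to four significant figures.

0.2008

Length contraction gives γ = L₀/L = 580/483 = 1.20083.
K/(mc²) = γ − 1 = 1.20083 − 1 = 0.2008.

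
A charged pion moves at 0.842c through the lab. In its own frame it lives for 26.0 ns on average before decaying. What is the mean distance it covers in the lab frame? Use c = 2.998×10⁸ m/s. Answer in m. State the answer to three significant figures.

12.2 m

Lorentz factor: γ = (1 − 0.708964)^(−1/2) = 1.8536.
Lab-frame lifetime: Δt = γτ = 1.8536 × 26.0 ns = 48.194 ns.
Distance: d = vΔt = 0.842 × 2.998×10⁸ m/s × 4.8194×10^-8 s = 12.2 m.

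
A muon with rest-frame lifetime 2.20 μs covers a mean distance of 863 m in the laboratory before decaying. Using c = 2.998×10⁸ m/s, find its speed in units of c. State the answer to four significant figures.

Let x = d/(cτ) = 863.0 m / (2.998×10⁸ m/s × 2.200×10^-6 s) = 1.3084. Since d = βγcτ, x = βγ = β/√(1−β²).
Solving: β² = x²/(1+x²) = 1.71191/2.71191 = 0.631256, so β = 0.7945.

0.7945c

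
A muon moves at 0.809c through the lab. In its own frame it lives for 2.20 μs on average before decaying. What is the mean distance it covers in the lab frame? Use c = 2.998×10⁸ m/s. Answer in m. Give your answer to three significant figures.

With β = 0.809, γ = 1/√(1 − 0.809²) = 1/√0.345519 = 1.7012.
Lab-frame lifetime: Δt = γτ = 1.7012 × 2.20 μs = 3.7426 μs.
Distance: d = vΔt = 0.809 × 2.998×10⁸ m/s × 3.7426×10^-6 s = 908 m.

908 m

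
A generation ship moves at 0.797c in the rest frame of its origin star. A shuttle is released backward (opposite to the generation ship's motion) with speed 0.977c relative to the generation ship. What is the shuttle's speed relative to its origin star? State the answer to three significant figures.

0.813c

In units of c, u = (u' + v)/(1 + u'v) with u' = −0.977 and v = 0.797.
Numerator: −0.977 + 0.797 = −0.18. Denominator: 1 + (−0.977)(0.797) = 0.221331.
u = −0.18/0.221331 = −0.81326, so the speed is 0.813c.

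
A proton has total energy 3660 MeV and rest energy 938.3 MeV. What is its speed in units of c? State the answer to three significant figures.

γ = E/(mc²) = 3660/938.3 = 3.9007.
β = √(1 − 1/γ²) = √(1 − 0.0657226) = √0.9342774 = 0.967.

0.967c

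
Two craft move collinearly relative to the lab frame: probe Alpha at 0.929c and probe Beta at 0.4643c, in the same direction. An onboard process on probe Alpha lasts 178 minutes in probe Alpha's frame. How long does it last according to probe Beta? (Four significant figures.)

308.8 minutes

The velocity of probe Alpha relative to probe Beta is (0.929 − 0.4643)c / (1 − 0.929×0.4643) = 0.81718c; relative speed 0.81718c.
γ for this relative speed: γ = 1/√(1 − 0.667783) = 1.735.
Probe Alpha's interval is proper; time dilation gives Δt_B = γΔτ = 1.735 × 178 minutes = 308.8 minutes.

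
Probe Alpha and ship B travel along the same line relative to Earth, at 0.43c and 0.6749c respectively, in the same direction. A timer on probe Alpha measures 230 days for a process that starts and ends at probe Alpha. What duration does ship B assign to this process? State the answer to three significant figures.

245 days

Speed of probe Alpha in ship B's frame: u = (v_A − v_B)/(1 − v_A v_B/c²) = (0.43 − 0.6749)/(1 − 0.43×0.6749) = −0.2449/0.709793 = −0.34503; |u| = 0.34503c.
At |u| = 0.34503c, γ = (1 − 0.119046)^(−1/2) = 1.0654.
Probe Alpha's interval is proper; time dilation gives Δt_B = γΔτ = 1.0654 × 230 days = 245 days.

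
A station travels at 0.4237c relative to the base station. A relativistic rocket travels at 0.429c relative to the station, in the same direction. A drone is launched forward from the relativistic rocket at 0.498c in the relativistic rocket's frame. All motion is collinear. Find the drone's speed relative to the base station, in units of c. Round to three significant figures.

0.897c

Apply u = (u'+v)/(1+u'v) twice. Drone in the station frame: (0.498+0.429)/(1+0.498·0.429) = 0.927/1.213642 = 0.76382c.
That velocity, transformed to the rest frame of the base station: (0.76382+0.4237)/(1+0.76382·0.4237) = 1.18752/1.323630534 = 0.89717c.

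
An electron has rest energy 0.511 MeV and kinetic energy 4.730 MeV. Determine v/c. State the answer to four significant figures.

γ = 1 + K/(mc²) = 1 + 4.730/0.511 = 10.256.
β = √(1 − 1/γ²) = √(1 − 0.00950701) = √0.99049299 = 0.9952.

0.9952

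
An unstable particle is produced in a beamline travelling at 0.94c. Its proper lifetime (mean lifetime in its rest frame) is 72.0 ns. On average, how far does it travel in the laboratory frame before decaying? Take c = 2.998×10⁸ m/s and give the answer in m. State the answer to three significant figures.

Lorentz factor: γ = (1 − 0.8836)^(−1/2) = 2.9311.
Lab-frame lifetime: Δt = γτ = 2.9311 × 72.0 ns = 211.04 ns.
Distance: d = vΔt = 0.94 × 2.998×10⁸ m/s × 2.1104×10^-7 s = 59.5 m.

59.5 m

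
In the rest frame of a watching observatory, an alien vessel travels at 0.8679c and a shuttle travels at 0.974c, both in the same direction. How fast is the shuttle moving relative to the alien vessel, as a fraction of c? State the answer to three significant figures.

Transform to the alien vessel's frame: u' = (u − v)/(1 − uv/c²).
u' = (0.974 − 0.8679)/(1 − 0.974×0.8679) = 0.1061/0.1546654 = 0.686.
Speed in the alien vessel's frame: 0.686c (in the same direction).

0.686c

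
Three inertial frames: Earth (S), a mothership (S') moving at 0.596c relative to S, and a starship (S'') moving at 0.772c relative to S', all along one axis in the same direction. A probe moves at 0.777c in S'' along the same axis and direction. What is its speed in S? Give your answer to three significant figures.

0.992c

Apply u = (u'+v)/(1+u'v) twice. Probe in the mothership frame: (0.777+0.772)/(1+0.777·0.772) = 1.549/1.599844 = 0.96822c.
That velocity, transformed to the rest frame of Earth: (0.96822+0.596)/(1+0.96822·0.596) = 1.56422/1.57705912 = 0.99186c.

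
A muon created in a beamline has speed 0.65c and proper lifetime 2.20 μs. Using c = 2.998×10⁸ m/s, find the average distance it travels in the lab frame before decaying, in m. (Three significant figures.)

564 m

Lorentz factor: γ = (1 − 0.4225)^(−1/2) = 1.3159.
Lab-frame lifetime: Δt = γτ = 1.3159 × 2.20 μs = 2.895 μs.
Distance: d = vΔt = 0.65 × 2.998×10⁸ m/s × 2.8950×10^-6 s = 564 m.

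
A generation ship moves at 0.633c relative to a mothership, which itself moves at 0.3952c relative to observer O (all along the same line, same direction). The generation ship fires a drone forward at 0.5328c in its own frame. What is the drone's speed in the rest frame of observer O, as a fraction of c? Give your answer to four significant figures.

0.9423c

First combine the drone and generation ship (S''→S'): u₁ = (0.5328 + 0.633)/(1 + 0.5328×0.633) = 1.1658/1.3372624 = 0.87178.
Then combine with the mothership (S'→S): u = (0.87178 + 0.3952)/(1 + 0.87178×0.3952) = 1.26698/1.344527456 = 0.94232.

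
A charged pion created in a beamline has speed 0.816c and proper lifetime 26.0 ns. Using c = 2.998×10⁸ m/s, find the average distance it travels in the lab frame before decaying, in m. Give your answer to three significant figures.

With β = 0.816, γ = 1/√(1 − 0.816²) = 1/√0.334144 = 1.7299.
Lab-frame lifetime: Δt = γτ = 1.7299 × 26.0 ns = 44.977 ns.
Distance: d = vΔt = 0.816 × 2.998×10⁸ m/s × 4.4977×10^-8 s = 11.0 m.

11.0 m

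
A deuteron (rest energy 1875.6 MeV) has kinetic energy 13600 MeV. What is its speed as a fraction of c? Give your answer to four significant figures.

γ = 1 + K/(mc²) = 1 + 13600/1875.6 = 8.251.
β = √(1 − 1/γ²) = √(1 − 0.0146888) = √0.9853112 = 0.9926.

0.9926c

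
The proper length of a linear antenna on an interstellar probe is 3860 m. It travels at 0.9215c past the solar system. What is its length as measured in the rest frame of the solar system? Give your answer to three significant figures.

γ = 1/√(1 − β²) = 1/√(1 − 0.84916225) = 1/√0.15083775 = 1/0.388378 = 2.5748.
Length contraction: L = L₀/γ = 3860/2.5748 = 1500 m.

1500 m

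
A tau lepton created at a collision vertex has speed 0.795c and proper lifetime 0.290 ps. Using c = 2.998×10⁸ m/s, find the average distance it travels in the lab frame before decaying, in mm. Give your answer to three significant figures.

γ = 1/√(1 − β²) = 1/√(1 − 0.632025) = 1/√0.367975 = 1/0.606609 = 1.6485.
Lab-frame lifetime: Δt = γτ = 1.6485 × 0.290 ps = 0.47806 ps.
Distance: d = vΔt = 0.795 × 2.998×10⁸ m/s × 4.7806×10^-13 s = 1.14×10^-4 m = 0.114 mm.

0.114 mm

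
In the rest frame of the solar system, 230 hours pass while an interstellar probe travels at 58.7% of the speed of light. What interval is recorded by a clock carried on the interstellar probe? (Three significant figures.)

Lorentz factor: γ = (1 − 0.344569)^(−1/2) = 1.2352.
The interstellar probe's clock runs slow as seen from the solar system, so Δτ = Δt/γ = 230/1.2352 = 186 hours.

186 hours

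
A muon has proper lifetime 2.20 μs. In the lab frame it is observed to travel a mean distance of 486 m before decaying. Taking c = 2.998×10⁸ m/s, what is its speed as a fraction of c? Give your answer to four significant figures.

Let x = d/(cτ) = 486.0 m / (2.998×10⁸ m/s × 2.200×10^-6 s) = 0.73685. Since d = βγcτ, x = βγ = β/√(1−β²).
Solving: β² = x²/(1+x²) = 0.542948/1.542948 = 0.35189, so β = 0.5932.

0.5932c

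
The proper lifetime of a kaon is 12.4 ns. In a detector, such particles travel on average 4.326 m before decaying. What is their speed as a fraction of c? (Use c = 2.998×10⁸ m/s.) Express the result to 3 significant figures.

0.758c

Let x = d/(cτ) = 4.326 m / (2.998×10⁸ m/s × 1.240×10^-8 s) = 1.1637. Since d = βγcτ, x = βγ = β/√(1−β²).
Solving: β² = x²/(1+x²) = 1.3542/2.3542 = 0.575227, so β = 0.758.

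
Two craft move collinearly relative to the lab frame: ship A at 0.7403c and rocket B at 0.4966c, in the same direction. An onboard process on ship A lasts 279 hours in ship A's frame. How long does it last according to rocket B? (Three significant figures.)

302 hours

Speed of ship A in rocket B's frame: u = (v_A − v_B)/(1 − v_A v_B/c²) = (0.7403 − 0.4966)/(1 − 0.7403×0.4966) = 0.2437/0.63236702 = 0.38538; |u| = 0.38538c.
γ for this relative speed: γ = 1/√(1 − 0.148518) = 1.0837.
Ship A's interval is proper; time dilation gives Δt_B = γΔτ = 1.0837 × 279 hours = 302 hours.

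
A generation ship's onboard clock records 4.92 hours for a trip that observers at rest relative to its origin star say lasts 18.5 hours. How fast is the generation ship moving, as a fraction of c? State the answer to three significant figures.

0.964c

γ = Δt/Δτ = 18.5/4.92 = 3.7602.
β = √(1 − 1/γ²) = √(1 − 0.0707258) = √0.9292742 = 0.964.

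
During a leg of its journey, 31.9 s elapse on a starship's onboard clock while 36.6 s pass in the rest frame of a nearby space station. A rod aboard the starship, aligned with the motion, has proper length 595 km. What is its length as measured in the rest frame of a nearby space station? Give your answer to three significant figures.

519 km

The time-dilation ratio gives γ = 36.6/31.9 = 1.14734.
The rod contracts by the same γ: 595 km / 1.14734 = 519 km.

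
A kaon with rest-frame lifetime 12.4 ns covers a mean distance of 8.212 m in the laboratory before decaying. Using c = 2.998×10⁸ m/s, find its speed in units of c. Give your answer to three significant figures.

Let x = d/(cτ) = 8.212 m / (2.998×10⁸ m/s × 1.240×10^-8 s) = 2.209. Since d = βγcτ, x = βγ = β/√(1−β²).
Solving: β² = x²/(1+x²) = 4.87968/5.87968 = 0.829923, so β = 0.911.

0.911c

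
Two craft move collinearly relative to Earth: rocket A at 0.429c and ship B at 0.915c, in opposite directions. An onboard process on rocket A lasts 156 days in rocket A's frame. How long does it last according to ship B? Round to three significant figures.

596 days

The velocity of rocket A relative to ship B is (0.429 + 0.915)c / (1 + 0.429×0.915) = 0.96515c; relative speed 0.96515c.
At |u| = 0.96515c, γ = (1 − 0.931515)^(−1/2) = 3.8212.
Rocket A's interval is proper; time dilation gives Δt_B = γΔτ = 3.8212 × 156 days = 596 days.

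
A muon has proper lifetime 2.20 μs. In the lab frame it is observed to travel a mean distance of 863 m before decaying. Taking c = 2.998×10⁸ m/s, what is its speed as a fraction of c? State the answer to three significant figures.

Lab distance = (lab lifetime)·v = γτ·βc, so βγ = d/(cτ) = 863.0/(2.998×10⁸ × 2.200×10^-6) = 1.3084.
With βγ = 1.3084: γ² = 1 + (βγ)² = 2.71191, and β = (βγ)/γ = 1.3084/1.64679 = 0.795.

0.795c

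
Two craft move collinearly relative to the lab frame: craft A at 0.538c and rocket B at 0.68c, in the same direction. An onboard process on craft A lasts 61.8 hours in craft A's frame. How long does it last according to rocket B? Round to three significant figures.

63.4 hours

Transform craft A's velocity into rocket B's frame: (0.538 − 0.68)/(1 − 0.538·0.68) = −0.142/0.63416, so the relative speed is 0.22392c.
At |u| = 0.22392c, γ = (1 − 0.0501402)^(−1/2) = 1.0261.
Craft A's interval is proper; time dilation gives Δt_B = γΔτ = 1.0261 × 61.8 hours = 63.4 hours.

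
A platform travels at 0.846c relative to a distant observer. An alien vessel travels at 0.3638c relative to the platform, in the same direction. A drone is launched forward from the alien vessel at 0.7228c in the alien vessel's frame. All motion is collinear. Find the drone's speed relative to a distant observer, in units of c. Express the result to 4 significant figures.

0.9876c

Apply u = (u'+v)/(1+u'v) twice. Drone in the platform frame: (0.7228+0.3638)/(1+0.7228·0.3638) = 1.0866/1.26295464 = 0.86036c.
That velocity, transformed to the rest frame of a distant observer: (0.86036+0.846)/(1+0.86036·0.846) = 1.70636/1.72786456 = 0.98755c.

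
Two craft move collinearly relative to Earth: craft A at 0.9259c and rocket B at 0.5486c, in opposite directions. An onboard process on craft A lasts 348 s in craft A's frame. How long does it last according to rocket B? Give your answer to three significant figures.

The velocity of craft A relative to rocket B is (0.9259 + 0.5486)c / (1 + 0.9259×0.5486) = 0.97782c; relative speed 0.97782c.
At |u| = 0.97782c, γ = (1 − 0.956132)^(−1/2) = 4.7745.
The clock on craft A records proper time, so rocket B measures Δt = γΔτ = 4.7745 × 348 = 1660 s.

1660 s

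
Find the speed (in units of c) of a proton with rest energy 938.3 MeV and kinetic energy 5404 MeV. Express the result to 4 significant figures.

0.9890c

γ = 1 + K/(mc²) = 1 + 5404/938.3 = 6.7594.
β = √(1 − 1/γ²) = √(1 − 0.0218869) = √0.9781131 = 0.9890.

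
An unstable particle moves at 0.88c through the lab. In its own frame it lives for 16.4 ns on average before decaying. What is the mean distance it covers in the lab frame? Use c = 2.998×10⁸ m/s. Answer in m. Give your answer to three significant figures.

Lorentz factor: γ = (1 − 0.7744)^(−1/2) = 2.1054.
Lab-frame lifetime: Δt = γτ = 2.1054 × 16.4 ns = 34.529 ns.
Distance: d = vΔt = 0.88 × 2.998×10⁸ m/s × 3.4529×10^-8 s = 9.11 m.

9.11 m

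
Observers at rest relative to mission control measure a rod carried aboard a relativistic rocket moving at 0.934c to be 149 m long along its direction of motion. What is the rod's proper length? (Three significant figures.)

417 m

With β = 0.934, γ = 1/√(1 − 0.934²) = 1/√0.127644 = 2.799.
Proper length: L₀ = γ·L = 2.799 × 149 = 417 m.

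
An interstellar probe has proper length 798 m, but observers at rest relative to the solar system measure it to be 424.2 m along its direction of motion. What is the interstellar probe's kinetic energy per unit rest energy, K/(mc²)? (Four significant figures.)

Length contraction gives γ = L₀/L = 798/424.2 = 1.88119.
K/(mc²) = γ − 1 = 1.88119 − 1 = 0.8812.

0.8812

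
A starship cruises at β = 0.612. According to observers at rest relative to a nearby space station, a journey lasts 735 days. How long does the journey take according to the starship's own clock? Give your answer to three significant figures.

581 days

With β = 0.612, γ = 1/√(1 − 0.612²) = 1/√0.625456 = 1.2644.
The starship's clock runs slow as seen from a nearby space station, so Δτ = Δt/γ = 735/1.2644 = 581 days.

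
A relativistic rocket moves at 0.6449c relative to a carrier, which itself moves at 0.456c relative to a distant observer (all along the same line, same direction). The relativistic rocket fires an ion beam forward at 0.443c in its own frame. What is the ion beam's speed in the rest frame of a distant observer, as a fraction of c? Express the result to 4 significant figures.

First combine the ion beam and relativistic rocket (S''→S'): u₁ = (0.443 + 0.6449)/(1 + 0.443×0.6449) = 1.0879/1.2856907 = 0.84616.
Then combine with the carrier (S'→S): u = (0.84616 + 0.456)/(1 + 0.84616×0.456) = 1.30216/1.38584896 = 0.93961.

0.9396c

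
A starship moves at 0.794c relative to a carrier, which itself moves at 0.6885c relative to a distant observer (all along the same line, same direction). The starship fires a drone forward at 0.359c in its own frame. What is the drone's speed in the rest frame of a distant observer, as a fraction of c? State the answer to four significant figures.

Compose velocities in two stages. Stage 1 (into S'): u₁ = (0.359+0.794)/(1+0.359×0.794) = 0.89724.
Stage 2 (into S): u = (0.89724+0.6885)/(1+0.89724×0.6885) = 0.98021, so the speed is 0.9802c.

0.9802c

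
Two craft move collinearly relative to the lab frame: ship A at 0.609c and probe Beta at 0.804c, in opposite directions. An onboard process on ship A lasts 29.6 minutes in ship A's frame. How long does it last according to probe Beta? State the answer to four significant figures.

The velocity of ship A relative to probe Beta is (0.609 + 0.804)c / (1 + 0.609×0.804) = 0.94855c; relative speed 0.94855c.
At |u| = 0.94855c, γ = (1 − 0.899747)^(−1/2) = 3.1583.
Ship A's interval is proper; time dilation gives Δt_B = γΔτ = 3.1583 × 29.6 minutes = 93.49 minutes.

93.49 minutes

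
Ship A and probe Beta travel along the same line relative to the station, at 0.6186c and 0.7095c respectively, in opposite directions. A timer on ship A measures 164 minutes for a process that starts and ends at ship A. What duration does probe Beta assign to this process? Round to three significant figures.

The velocity of ship A relative to probe Beta is (0.6186 + 0.7095)c / (1 + 0.6186×0.7095) = 0.923c; relative speed 0.923c.
γ for this relative speed: γ = 1/√(1 − 0.851929) = 2.5988.
Ship A's interval is proper; time dilation gives Δt_B = γΔτ = 2.5988 × 164 minutes = 426 minutes.

426 minutes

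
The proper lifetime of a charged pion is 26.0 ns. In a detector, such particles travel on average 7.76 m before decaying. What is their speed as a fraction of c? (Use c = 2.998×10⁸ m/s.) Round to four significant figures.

Lab distance = (lab lifetime)·v = γτ·βc, so βγ = d/(cτ) = 7.760/(2.998×10⁸ × 2.600×10^-8) = 0.99554.
With βγ = 0.99554: γ² = 1 + (βγ)² = 1.9911, and β = (βγ)/γ = 0.99554/1.41106 = 0.7055.

0.7055c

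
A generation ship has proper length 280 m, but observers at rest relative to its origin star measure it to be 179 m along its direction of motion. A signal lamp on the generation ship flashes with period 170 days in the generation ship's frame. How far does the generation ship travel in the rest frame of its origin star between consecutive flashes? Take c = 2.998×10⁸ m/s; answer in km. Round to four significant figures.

γ = L₀/L = 280/179 = 1.56425.
β = √(1 − 1/γ²) = 0.76897. Lab-frame period = γτ = 1.56425×170 days = 265.92 days. Distance = βc × γτ = 0.76897 × 2.998×10⁸ m/s × 22975488 s = 5.2967×10^15 m = 5.297×10^12 km.

5.297×10^12 km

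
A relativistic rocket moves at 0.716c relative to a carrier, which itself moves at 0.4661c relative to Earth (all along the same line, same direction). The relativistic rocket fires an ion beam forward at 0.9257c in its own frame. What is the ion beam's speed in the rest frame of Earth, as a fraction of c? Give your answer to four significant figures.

Apply u = (u'+v)/(1+u'v) twice. Ion beam in the carrier frame: (0.9257+0.716)/(1+0.9257·0.716) = 1.6417/1.6628012 = 0.98731c.
That velocity, transformed to the rest frame of Earth: (0.98731+0.4661)/(1+0.98731·0.4661) = 1.45341/1.460185191 = 0.99536c.

0.9954c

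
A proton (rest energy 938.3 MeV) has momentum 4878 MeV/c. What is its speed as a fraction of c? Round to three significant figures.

βγ = pc/(mc²) = 4878/938.3 = 5.1988.
Since γ² = 1 + (βγ)² = 28.0275, γ = √28.0275 = 5.2941, and β = (βγ)/γ = 5.1988/5.2941 = 0.982.

0.982c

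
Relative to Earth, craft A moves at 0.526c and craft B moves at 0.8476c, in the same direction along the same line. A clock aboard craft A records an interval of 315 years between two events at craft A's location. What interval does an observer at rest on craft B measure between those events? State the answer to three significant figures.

The velocity of craft A relative to craft B is (0.526 − 0.8476)c / (1 − 0.526×0.8476) = −0.58034c; relative speed 0.58034c.
γ for this relative speed: γ = 1/√(1 − 0.336795) = 1.2279.
The clock on craft A records proper time, so craft B measures Δt = γΔτ = 1.2279 × 315 = 387 years.

387 years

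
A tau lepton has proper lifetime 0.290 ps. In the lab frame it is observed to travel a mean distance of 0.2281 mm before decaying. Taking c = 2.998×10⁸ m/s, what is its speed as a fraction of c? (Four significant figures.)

0.9344c

d = βγcτ ⇒ βγ = d/(cτ) = 2.281×10^-4 m / (8.6942×10^-5 m) = 2.6236.
β = (βγ)/√(1+(βγ)²) = 2.6236/√7.88328 = 0.9344.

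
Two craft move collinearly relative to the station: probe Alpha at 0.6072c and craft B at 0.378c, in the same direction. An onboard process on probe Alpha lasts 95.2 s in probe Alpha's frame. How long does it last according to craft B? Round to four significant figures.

99.71 s

Speed of probe Alpha in craft B's frame: u = (v_A − v_B)/(1 − v_A v_B/c²) = (0.6072 − 0.378)/(1 − 0.6072×0.378) = 0.2292/0.7704784 = 0.29748; |u| = 0.29748c.
γ for this relative speed: γ = 1/√(1 − 0.0884944) = 1.0474.
Probe Alpha's interval is proper; time dilation gives Δt_B = γΔτ = 1.0474 × 95.2 s = 99.71 s.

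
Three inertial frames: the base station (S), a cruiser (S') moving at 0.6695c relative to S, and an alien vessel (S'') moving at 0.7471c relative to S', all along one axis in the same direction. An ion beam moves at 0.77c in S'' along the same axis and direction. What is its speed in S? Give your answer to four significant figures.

First combine the ion beam and alien vessel (S''→S'): u₁ = (0.77 + 0.7471)/(1 + 0.77×0.7471) = 1.5171/1.575267 = 0.96307.
Then combine with the cruiser (S'→S): u = (0.96307 + 0.6695)/(1 + 0.96307×0.6695) = 1.63257/1.644775365 = 0.99258.

0.9926c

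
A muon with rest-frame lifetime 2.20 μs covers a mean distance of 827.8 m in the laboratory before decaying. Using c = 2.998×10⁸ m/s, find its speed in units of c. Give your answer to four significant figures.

0.7821c

Let x = d/(cτ) = 827.8 m / (2.998×10⁸ m/s × 2.200×10^-6 s) = 1.2551. Since d = βγcτ, x = βγ = β/√(1−β²).
Solving: β² = x²/(1+x²) = 1.57528/2.57528 = 0.611693, so β = 0.7821.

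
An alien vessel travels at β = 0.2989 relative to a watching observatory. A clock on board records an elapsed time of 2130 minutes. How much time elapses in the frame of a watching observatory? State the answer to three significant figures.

With β = 0.2989, γ = 1/√(1 − 0.2989²) = 1/√0.91065879 = 1.0479.
The onboard clock measures proper time, so the interval in the rest frame of a watching observatory is dilated: Δt = γ·Δτ = 1.0479 × 2130 minutes = 2230 minutes.

2230 minutes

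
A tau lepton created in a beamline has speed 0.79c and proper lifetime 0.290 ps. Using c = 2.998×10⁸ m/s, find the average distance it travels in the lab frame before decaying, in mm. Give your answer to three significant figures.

0.112 mm

γ = 1/√(1 − β²) = 1/√(1 − 0.6241) = 1/√0.3759 = 1/0.613107 = 1.631.
Lab-frame lifetime: Δt = γτ = 1.631 × 0.290 ps = 0.47299 ps.
Distance: d = vΔt = 0.79 × 2.998×10⁸ m/s × 4.7299×10^-13 s = 1.12×10^-4 m = 0.112 mm.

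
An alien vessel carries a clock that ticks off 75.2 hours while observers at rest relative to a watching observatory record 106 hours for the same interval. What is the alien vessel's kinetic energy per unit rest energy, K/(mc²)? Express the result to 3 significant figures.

The time-dilation ratio gives γ = 106/75.2 = 1.40957.
K/(mc²) = γ − 1 = 1.40957 − 1 = 0.410.

0.410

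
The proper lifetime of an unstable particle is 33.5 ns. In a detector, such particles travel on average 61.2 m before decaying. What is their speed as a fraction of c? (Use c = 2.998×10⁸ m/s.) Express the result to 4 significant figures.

Lab distance = (lab lifetime)·v = γτ·βc, so βγ = d/(cτ) = 61.20/(2.998×10⁸ × 3.350×10^-8) = 6.0936.
With βγ = 6.0936: γ² = 1 + (βγ)² = 38.132, and β = (βγ)/γ = 6.0936/6.17511 = 0.9868.

0.9868c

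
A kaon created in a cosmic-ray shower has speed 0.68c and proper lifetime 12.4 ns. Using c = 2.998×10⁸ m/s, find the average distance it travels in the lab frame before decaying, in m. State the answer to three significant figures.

Lorentz factor: γ = (1 − 0.4624)^(−1/2) = 1.3639.
Lab-frame lifetime: Δt = γτ = 1.3639 × 12.4 ns = 16.912 ns.
Distance: d = vΔt = 0.68 × 2.998×10⁸ m/s × 1.6912×10^-8 s = 3.45 m.

3.45 m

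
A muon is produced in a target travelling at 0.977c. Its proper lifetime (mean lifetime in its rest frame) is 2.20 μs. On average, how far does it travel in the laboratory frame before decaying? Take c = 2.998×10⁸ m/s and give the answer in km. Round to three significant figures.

γ = 1/√(1 − β²) = 1/√(1 − 0.954529) = 1/√0.045471 = 1/0.213239 = 4.6896.
Lab-frame lifetime: Δt = γτ = 4.6896 × 2.20 μs = 10.317 μs.
Distance: d = vΔt = 0.977 × 2.998×10⁸ m/s × 1.0317×10^-5 s = 3020 m = 3.02 km.

3.02 km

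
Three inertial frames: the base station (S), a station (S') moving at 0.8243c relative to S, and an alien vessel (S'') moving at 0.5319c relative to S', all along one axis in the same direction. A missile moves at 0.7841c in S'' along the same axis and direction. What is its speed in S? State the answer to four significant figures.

0.9929c

Apply u = (u'+v)/(1+u'v) twice. Missile in the station frame: (0.7841+0.5319)/(1+0.7841·0.5319) = 1.316/1.41706279 = 0.92868c.
That velocity, transformed to the rest frame of the base station: (0.92868+0.8243)/(1+0.92868·0.8243) = 1.75298/1.765510924 = 0.9929c.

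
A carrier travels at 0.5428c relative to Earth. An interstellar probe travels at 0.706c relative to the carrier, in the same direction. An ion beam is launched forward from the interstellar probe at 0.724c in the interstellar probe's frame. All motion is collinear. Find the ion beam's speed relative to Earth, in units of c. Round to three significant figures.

0.984c

Compose velocities in two stages. Stage 1 (into S'): u₁ = (0.724+0.706)/(1+0.724×0.706) = 0.9463.
Stage 2 (into S): u = (0.9463+0.5428)/(1+0.9463×0.5428) = 0.98378, so the speed is 0.984c.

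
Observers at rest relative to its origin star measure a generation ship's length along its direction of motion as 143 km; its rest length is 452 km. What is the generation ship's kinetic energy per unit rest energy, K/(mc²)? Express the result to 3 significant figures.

2.16

From L = L₀/γ: γ = 452/143 = 3.16084.
K/(mc²) = γ − 1 = 3.16084 − 1 = 2.16.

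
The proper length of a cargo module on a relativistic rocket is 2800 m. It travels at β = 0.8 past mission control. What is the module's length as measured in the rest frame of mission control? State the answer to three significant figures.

β² = 0.64, so γ = 1/√0.36 = 1.6667.
Along the direction of motion the measured length is L₀/γ = 2800/1.6667 = 1680 m.

1680 m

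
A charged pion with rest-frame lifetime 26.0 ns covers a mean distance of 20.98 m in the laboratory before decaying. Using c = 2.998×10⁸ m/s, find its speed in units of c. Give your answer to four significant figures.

Let x = d/(cτ) = 20.98 m / (2.998×10⁸ m/s × 2.600×10^-8 s) = 2.6915. Since d = βγcτ, x = βγ = β/√(1−β²).
Solving: β² = x²/(1+x²) = 7.24417/8.24417 = 0.878702, so β = 0.9374.

0.9374c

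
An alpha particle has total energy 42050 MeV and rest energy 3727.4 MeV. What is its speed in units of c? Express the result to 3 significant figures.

0.996c

γ = E/(mc²) = 42050/3727.4 = 11.281.
β = √(1 − 1/γ²) = √(1 − 0.00785787) = √0.99214213 = 0.996.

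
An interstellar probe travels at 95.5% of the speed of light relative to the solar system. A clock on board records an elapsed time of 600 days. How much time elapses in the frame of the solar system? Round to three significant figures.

2020 days

γ = 1/√(1 − β²) = 1/√(1 − 0.912025) = 1/√0.087975 = 1/0.296606 = 3.3715.
Time dilation: Δt = γ·Δτ = 3.3715 × 600 = 2020 days.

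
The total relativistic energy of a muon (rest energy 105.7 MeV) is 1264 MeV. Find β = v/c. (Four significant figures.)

Total energy E = γmc² gives γ = 1264/105.7 = 11.958.
Hence β = √(1 − 1/γ²) = √(1 − 0.00699331) = √0.99300669 = 0.9965.

0.9965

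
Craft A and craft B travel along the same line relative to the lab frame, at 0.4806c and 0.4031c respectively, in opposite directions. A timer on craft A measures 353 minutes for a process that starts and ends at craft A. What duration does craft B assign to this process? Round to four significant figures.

Transform craft A's velocity into craft B's frame: (0.4806 + 0.4031)/(1 + 0.4806·0.4031) = 0.8837/1.19372986, so the relative speed is 0.74028c.
γ for this relative speed: γ = 1/√(1 − 0.548014) = 1.4874.
Craft A's interval is proper; time dilation gives Δt_B = γΔτ = 1.4874 × 353 minutes = 525.1 minutes.

525.1 minutes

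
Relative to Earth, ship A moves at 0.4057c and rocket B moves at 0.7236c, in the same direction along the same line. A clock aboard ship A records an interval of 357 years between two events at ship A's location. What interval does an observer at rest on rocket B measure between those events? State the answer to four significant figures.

399.8 years

Speed of ship A in rocket B's frame: u = (v_A − v_B)/(1 − v_A v_B/c²) = (0.4057 − 0.7236)/(1 − 0.4057×0.7236) = −0.3179/0.70643548 = −0.45001; |u| = 0.45001c.
γ for this relative speed: γ = 1/√(1 − 0.202509) = 1.1198.
Ship A's interval is proper; time dilation gives Δt_B = γΔτ = 1.1198 × 357 years = 399.8 years.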